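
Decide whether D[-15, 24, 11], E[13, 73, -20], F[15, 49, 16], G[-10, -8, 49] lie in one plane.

No

With D as base: DE = (28, 49, -31), DF = (30, 25, 5), DG = (5, -32, 38).
DF × DG = (1110, -1115, -1085).
DE · (DF × DG) = 10080.
Since 10080 ≠ 0, the four points are not coplanar.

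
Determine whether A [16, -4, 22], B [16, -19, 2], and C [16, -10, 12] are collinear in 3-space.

AB = (0, -15, -20), AC = (0, -6, -10).
AB × AC = (30, 0, 0).
The cross product is nonzero, so the points do not lie on one line.

No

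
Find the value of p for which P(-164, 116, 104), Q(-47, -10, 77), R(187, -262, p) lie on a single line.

Direction PQ = (117, -126, -27). From the x-coordinate of R, the parameter along the line is τ = (187 − (-164))/117 = 3.
Then p = 104 + 3·(-27) = 23.

23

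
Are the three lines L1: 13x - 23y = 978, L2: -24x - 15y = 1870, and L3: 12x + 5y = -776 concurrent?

Lines aᵢx + bᵢy = cᵢ with pairwise distinct directions are concurrent exactly when det[aᵢ bᵢ cᵢ] = 0.
Here the determinant is 682.
Nonzero, so no common point exists.

No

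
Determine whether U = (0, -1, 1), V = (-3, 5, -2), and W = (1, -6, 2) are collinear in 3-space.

UV = (-3, 6, -3), UW = (1, -5, 1).
Comparing components 2 and 3: (6)(1) − (-3)(-5) = -9 ≠ 0, so UV and UW are not parallel and the points are not collinear.

No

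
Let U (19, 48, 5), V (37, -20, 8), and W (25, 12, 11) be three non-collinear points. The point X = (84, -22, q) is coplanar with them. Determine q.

-50

Coplanarity requires UV · (UW × UX) = 0.
UV = (18, -68, 3), UW = (6, -36, 6); the triple product is linear in q with coefficient -240 and constant term -12000.
Setting it to zero: q = -50.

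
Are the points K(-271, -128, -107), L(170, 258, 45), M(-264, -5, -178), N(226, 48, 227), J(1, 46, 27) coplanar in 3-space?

The plane through K, L, M has normal n = KL × KM = (-46102, 32375, 51541) and equation n·P = 2834755.
Checking the remaining points: n·N = 2834755, n·J = 2834755.
All equal 2834755, so all 5 points lie in one plane.

Yes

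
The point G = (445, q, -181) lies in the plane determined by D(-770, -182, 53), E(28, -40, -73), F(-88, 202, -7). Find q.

Coplanarity requires DE · (DF × DG) = 0.
DE = (798, 142, -126), DF = (682, 384, -60); the triple product is linear in q with coefficient -38052 and constant term -7534296.
Setting it to zero: q = -198.

-198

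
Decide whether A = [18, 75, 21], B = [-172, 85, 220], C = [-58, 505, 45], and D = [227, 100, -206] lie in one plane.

No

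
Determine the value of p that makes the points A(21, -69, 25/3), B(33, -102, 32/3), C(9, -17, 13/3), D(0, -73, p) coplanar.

Coplanarity ⇔ det[AB; AC; AD] = 0.
Expanding, this is linear in p: (228)p + (-2204) = 0.
So p = 29/3.

29/3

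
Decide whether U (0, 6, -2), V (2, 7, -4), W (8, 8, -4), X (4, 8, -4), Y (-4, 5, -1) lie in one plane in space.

No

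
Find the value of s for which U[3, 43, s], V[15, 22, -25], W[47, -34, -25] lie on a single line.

-25

Collinearity requires UV × UW = 0; each component is linear in s.
The x-component gives (-56)s + (-1400) = 0, so s = -25.
The remaining components then also vanish.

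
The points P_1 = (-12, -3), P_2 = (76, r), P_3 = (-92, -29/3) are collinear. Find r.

13/3

Collinearity: (P_2 − P_1) must be parallel to (P_3 − P_1) = (-80, -20/3).
Cross-multiplying the components: (r − (-3))·(-80) = (88)·(-20/3).
Solving gives r = 13/3.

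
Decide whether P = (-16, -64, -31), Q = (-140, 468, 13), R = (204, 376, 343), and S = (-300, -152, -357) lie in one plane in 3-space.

Yes

The four points are coplanar iff the 3×3 determinant with rows PQ, PR, PS is zero.
Rows: (-124, 532, 44), (220, 440, 374), (-284, -88, -326).
Expanding along the first row: (-124)(-110528) − (532)(34496) + (44)(105600) = 0.
Zero determinant ⇒ coplanar.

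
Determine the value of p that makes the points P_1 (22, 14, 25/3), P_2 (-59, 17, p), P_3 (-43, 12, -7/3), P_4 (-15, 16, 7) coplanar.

Normal to plane P_1P_3P_4: n = (24, 308, -204); plane equation n·P = 3140.
Requiring n·P_2 = 3140: (-204)p + (3820) = 3140.
So p = 10/3.

10/3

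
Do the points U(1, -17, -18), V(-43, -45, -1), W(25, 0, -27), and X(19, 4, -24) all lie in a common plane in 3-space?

A normal to the plane through U, V, W is n = UV × UW = (-37, 12, -76).
The plane has equation n·P = 1127. For X: n·X = 1169.
1169 ≠ 1127, so X is off the plane.

No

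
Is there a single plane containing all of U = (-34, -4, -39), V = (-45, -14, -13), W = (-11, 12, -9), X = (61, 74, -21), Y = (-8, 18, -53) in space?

No

The plane through U, V, W has normal n = UV × UW = (-716, 928, 54) and equation n·P = 18526.
Checking the remaining points: n·X = 23862, n·Y = 19570.
Since n·X = 23862 ≠ 18526, X is off the plane and the points are not all coplanar.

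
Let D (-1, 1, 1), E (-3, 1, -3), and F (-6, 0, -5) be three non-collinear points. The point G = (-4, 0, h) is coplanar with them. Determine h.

Coplanarity requires DE · (DF × DG) = 0.
DE = (-2, 0, -4), DF = (-5, -1, -6); the triple product is linear in h with coefficient 2 and constant term 2.
Setting it to zero: h = -1.

-1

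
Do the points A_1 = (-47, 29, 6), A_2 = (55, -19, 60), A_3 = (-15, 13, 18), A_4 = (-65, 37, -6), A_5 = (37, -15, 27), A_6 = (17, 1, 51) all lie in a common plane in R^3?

Yes

The plane through A_1, A_2, A_3 has normal n = A_1A_2 × A_1A_3 = (288, 504, -96) and equation n·P = 504.
Checking the remaining points: n·A_4 = 504, n·A_5 = 504, n·A_6 = 504.
All equal 504, so all 6 points lie in one plane.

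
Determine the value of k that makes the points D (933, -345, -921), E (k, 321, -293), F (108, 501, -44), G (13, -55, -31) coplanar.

351

Normal to plane DFG: n = (498610, -72590, 539070); plane equation n·P = -6236790.
Requiring n·E = -6236790: (498610)k + (-181248900) = -6236790.
So k = 351.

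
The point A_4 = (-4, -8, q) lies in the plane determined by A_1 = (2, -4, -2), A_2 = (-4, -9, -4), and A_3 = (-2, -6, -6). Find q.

-6

A normal to the plane is n = A_1A_2 × A_1A_3 = (16, -16, -8).
A_4 lies in the plane iff n · A_1A_4 = 0.
This gives (-8)q + (-48) = 0, so q = -6.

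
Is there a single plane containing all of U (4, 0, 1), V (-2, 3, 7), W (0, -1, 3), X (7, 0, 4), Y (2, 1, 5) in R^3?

The plane through U, V, W has normal n = UV × UW = (12, -12, 18) and equation n·P = 66.
Checking the remaining points: n·X = 156, n·Y = 102.
Since n·X = 156 ≠ 66, X is off the plane and the points are not all coplanar.

No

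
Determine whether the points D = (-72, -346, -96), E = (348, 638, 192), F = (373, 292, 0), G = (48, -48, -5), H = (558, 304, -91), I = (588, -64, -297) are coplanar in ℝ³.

Yes

The plane through D, E, F has normal n = DE × DF = (-89280, 87840, -169920) and equation n·P = -7652160.
Checking the remaining points: n·G = -7652160, n·H = -7652160, n·I = -7652160.
All equal -7652160, so all 6 points lie in one plane.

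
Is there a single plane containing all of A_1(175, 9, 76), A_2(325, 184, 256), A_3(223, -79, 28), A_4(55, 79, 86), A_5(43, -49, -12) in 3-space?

Yes

The plane through A_1, A_2, A_3 has normal n = A_1A_2 × A_1A_3 = (7440, 15840, -21600) and equation n·P = -197040.
Checking the remaining points: n·A_4 = -197040, n·A_5 = -197040.
All equal -197040, so all 5 points lie in one plane.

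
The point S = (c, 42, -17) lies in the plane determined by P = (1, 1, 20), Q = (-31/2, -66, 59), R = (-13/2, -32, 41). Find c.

13/2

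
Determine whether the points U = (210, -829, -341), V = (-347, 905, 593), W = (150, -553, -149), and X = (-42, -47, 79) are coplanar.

Yes

The four points are coplanar iff the 3×3 determinant with rows UV, UW, UX is zero.
Rows: (-557, 1734, 934), (-60, 276, 192), (-252, 782, 420).
Expanding along the first row: (-557)(-34224) − (1734)(23184) + (934)(22632) = 0.
Zero determinant ⇒ coplanar.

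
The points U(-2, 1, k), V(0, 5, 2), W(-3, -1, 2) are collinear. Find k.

Collinearity requires UV × UW = 0; each component is linear in k.
The x-component gives (-6)k + (12) = 0, so k = 2.
The remaining components then also vanish.

2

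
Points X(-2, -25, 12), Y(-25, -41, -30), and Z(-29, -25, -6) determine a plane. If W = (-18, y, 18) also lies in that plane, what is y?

The plane through X, Y, Z has equation 288x + 720y − 432z = -23760.
Substituting W: (720)y + (-12960) = -23760, so y = -15.

-15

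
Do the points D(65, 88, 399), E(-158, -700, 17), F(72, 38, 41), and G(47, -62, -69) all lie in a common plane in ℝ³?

No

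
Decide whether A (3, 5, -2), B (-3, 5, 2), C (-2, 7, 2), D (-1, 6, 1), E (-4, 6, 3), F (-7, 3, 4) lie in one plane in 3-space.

The plane through A, B, C has normal n = AB × AC = (-8, 4, -12) and equation n·P = 20.
Checking the remaining points: n·D = 20, n·E = 20, n·F = 20.
All equal 20, so all 6 points lie in one plane.

Yes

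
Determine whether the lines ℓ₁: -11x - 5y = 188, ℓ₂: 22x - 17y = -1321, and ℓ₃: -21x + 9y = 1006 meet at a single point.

Intersecting ℓ₁ and ℓ₂: solving the 2×2 system gives (x, y) = (-33, 35).
Substitute into ℓ₃: (-21)(-33) + (9)(35) = 1008.
But ℓ₃ requires 1006 ≠ 1008, so the three lines have no common point.

No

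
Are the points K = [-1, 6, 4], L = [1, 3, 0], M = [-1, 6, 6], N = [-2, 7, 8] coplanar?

The four points are coplanar iff the 3×3 determinant with rows KL, KM, KN is zero.
Rows: (2, -3, -4), (0, 0, 2), (-1, 1, 4).
Expanding along the first row: (2)(-2) − (-3)(2) + (-4)(0) = 2.
Nonzero ⇒ not coplanar.

No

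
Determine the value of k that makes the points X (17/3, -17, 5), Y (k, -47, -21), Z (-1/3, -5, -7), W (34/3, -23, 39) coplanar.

46/3

Normal to plane XZW: n = (336, 136, -32); plane equation n·P = -568.
Requiring n·Y = -568: (336)k + (-5720) = -568.
So k = 46/3.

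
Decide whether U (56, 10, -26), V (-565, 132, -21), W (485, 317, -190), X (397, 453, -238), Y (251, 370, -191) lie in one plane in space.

The plane through U, V, W has normal n = UV × UW = (-21543, -99699, -242985) and equation n·P = 4114212.
Checking the remaining points: n·X = 4114212, n·Y = 4114212.
All equal 4114212, so all 5 points lie in one plane.

Yes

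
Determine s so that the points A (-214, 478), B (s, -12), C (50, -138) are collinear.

-4

Collinearity: (B − A) must be parallel to (C − A) = (264, -616).
Cross-multiplying the components: (s − (-214))·(-616) = (-490)·(264).
Solving gives s = -4.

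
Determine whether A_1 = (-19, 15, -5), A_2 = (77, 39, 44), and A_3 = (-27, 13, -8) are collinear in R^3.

A_1A_2 = (96, 24, 49), A_1A_3 = (-8, -2, -3).
Comparing components 2 and 3: (24)(-3) − (49)(-2) = 26 ≠ 0, so A_1A_2 and A_1A_3 are not parallel and the points are not collinear.

No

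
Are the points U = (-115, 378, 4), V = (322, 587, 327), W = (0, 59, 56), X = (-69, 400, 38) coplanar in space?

With U as base: UV = (437, 209, 323), UW = (115, -319, 52), UX = (46, 22, 34).
UW × UX = (-11990, -1518, 17204).
UV · (UW × UX) = 0.
The scalar triple product vanishes, so the four points are coplanar.

Yes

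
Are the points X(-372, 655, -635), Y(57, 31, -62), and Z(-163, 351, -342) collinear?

No

XY = (429, -624, 573), XZ = (209, -304, 293).
Comparing components 2 and 3: (-624)(293) − (573)(-304) = -8640 ≠ 0, so XY and XZ are not parallel and the points are not collinear.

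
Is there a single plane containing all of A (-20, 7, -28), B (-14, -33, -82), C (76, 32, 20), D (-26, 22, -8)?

A normal to the plane through A, B, C is n = AB × AC = (-570, -5472, 3990).
The plane has equation n·P = -138624. For D: n·D = -137484.
-137484 ≠ -138624, so D is off the plane.

No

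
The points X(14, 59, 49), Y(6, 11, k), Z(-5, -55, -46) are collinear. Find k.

Direction XZ = (-19, -114, -95). From the x-coordinate of Y, the parameter along the line is τ = (6 − 14)/(-19) = 8/19.
Then k = 49 + 8/19·(-95) = 9.

9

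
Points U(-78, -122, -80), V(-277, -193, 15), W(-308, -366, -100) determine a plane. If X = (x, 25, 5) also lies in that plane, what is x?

-35

A normal to the plane is n = UV × UW = (24600, -25830, 32226).
X lies in the plane iff n · UX = 0.
This gives (24600)x + (861000) = 0, so x = -35.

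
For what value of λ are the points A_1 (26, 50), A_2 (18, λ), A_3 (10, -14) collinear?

18

Collinearity: (A_2 − A_1) must be parallel to (A_3 − A_1) = (-16, -64).
Cross-multiplying the components: (λ − 50)·(-16) = (-8)·(-64).
Solving gives λ = 18.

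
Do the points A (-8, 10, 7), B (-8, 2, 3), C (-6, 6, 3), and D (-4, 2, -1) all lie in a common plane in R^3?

Yes

A normal to the plane through A, B, C is n = AB × AC = (16, -8, 16).
The plane has equation n·P = -96. For D: n·D = -96.
Equal, so D lies in the plane and all four are coplanar.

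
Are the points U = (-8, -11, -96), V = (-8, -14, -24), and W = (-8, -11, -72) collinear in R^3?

UV = (0, -3, 72), UW = (0, 0, 24).
UV × UW = (-72, 0, 0).
The cross product is nonzero, so the points do not lie on one line.

No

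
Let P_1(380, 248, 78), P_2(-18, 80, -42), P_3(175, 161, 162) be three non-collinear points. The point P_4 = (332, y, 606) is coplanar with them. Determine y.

226

The plane through P_1, P_2, P_3 has equation −24552x + 58032y + 186z = 5076684.
Substituting P_4: (58032)y + (-8038548) = 5076684, so y = 226.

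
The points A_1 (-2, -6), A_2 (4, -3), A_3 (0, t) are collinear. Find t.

-5

The three points are collinear iff det[A_1A_2; A_1A_3] = 0.
This determinant is linear in t: (6)t + (30) = 0, so t = -5.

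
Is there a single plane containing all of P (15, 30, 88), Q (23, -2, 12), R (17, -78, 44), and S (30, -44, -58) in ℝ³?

The four points are coplanar iff the 3×3 determinant with rows PQ, PR, PS is zero.
Rows: (8, -32, -76), (2, -108, -44), (15, -74, -146).
Expanding along the first row: (8)(12512) − (-32)(368) + (-76)(1472) = 0.
Zero determinant ⇒ coplanar.

Yes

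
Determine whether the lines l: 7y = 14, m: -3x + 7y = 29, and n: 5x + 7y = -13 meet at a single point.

No

Lines aᵢx + bᵢy = cᵢ with pairwise distinct directions are concurrent exactly when det[aᵢ bᵢ cᵢ] = 0.
Here the determinant is -42.
Nonzero, so no common point exists.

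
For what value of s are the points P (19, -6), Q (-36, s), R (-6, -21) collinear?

The three points are collinear iff det[PQ; PR] = 0.
This determinant is linear in s: (25)s + (975) = 0, so s = -39.

-39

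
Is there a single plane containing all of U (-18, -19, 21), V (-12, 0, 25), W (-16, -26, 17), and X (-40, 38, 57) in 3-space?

With U as base: UV = (6, 19, 4), UW = (2, -7, -4), UX = (-22, 57, 36).
UW × UX = (-24, 16, -40).
UV · (UW × UX) = 0.
The scalar triple product vanishes, so the four points are coplanar.

Yes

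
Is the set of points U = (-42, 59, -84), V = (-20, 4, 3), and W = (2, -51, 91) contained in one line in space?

No

UV = (22, -55, 87), UW = (44, -110, 175).
UV × UW = (-55, -22, 0).
The cross product is nonzero, so the points do not lie on one line.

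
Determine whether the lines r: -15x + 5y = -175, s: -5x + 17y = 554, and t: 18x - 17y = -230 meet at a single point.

No

Intersecting r and s: solving the 2×2 system gives (x, y) = (1149/46, 1837/46).
Substitute into t: (18)(1149/46) + (-17)(1837/46) = -10547/46.
But t requires -230 ≠ -10547/46, so the three lines have no common point.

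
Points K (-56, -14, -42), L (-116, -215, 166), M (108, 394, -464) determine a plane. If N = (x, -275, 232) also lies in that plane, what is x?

Coplanarity requires KL · (KM × KN) = 0.
KL = (-60, -201, 208), KM = (164, 408, -422); the triple product is linear in x with coefficient -42 and constant term 27552.
Setting it to zero: x = 656.

656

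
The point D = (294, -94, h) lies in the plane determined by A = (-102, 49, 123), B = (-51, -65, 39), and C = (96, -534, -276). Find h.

-144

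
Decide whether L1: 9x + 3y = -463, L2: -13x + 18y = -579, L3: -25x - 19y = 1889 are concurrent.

Lines aᵢx + bᵢy = cᵢ with pairwise distinct directions are concurrent exactly when det[aᵢ bᵢ cᵢ] = 0.
Here the determinant is 1394.
Nonzero, so no common point exists.

No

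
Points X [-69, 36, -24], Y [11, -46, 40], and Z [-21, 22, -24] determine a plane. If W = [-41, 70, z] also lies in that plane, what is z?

-70

Coplanarity requires XY · (XZ × XW) = 0.
XY = (80, -82, 64), XZ = (48, -14, 0); the triple product is linear in z with coefficient 2816 and constant term 197120.
Setting it to zero: z = -70.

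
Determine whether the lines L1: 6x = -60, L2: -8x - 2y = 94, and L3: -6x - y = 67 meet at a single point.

Intersecting L1 and L2: solving the 2×2 system gives (x, y) = (-10, -7).
Substitute into L3: (-6)(-10) + (-1)(-7) = 67.
This equals 67, so (-10, -7) lies on all three lines and they are concurrent.

Yes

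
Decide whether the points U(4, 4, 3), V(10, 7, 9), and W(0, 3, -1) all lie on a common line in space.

No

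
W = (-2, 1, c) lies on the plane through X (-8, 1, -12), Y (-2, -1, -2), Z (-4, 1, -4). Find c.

0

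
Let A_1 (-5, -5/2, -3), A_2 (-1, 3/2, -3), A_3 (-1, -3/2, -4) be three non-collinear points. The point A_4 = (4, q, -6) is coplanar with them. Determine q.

The plane through A_1, A_2, A_3 has equation −4x + 4y − 12z = 46.
Substituting A_4: (4)q + (56) = 46, so q = -5/2.

-5/2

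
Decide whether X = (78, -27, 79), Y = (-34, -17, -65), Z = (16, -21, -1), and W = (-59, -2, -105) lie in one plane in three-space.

Yes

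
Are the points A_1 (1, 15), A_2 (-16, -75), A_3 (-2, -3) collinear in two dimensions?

A_1A_2 = (-17, -90), A_1A_3 = (-3, -18).
Twice the signed area of △A_1A_2A_3 is (-17)(-18) − (-90)(-3) = 36.
The area is nonzero, so the three points are not collinear.

No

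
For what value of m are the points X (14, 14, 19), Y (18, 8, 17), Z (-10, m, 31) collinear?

Direction XY = (4, -6, -2). From the x-coordinate of Z, the parameter along the line is τ = (-10 − 14)/4 = -6.
Then m = 14 + (-6)·(-6) = 50.

50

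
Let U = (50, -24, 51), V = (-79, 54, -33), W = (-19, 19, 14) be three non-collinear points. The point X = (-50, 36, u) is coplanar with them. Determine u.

A normal to the plane is n = UV × UW = (726, 1023, -165).
X lies in the plane iff n · UX = 0.
This gives (-165)u + (-2805) = 0, so u = -17.

-17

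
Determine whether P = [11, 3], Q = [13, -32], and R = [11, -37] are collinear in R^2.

No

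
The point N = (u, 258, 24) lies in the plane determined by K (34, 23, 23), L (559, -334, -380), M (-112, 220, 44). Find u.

-123

The plane through K, L, M has equation 71894x + 47813y + 51303z = 4724064.
Substituting N: (71894)u + (13567026) = 4724064, so u = -123.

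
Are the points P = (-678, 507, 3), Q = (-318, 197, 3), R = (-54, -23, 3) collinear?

No

PQ = (360, -310, 0), PR = (624, -530, 0).
PQ × PR = (0, 0, 2640).
The cross product is nonzero, so the points do not lie on one line.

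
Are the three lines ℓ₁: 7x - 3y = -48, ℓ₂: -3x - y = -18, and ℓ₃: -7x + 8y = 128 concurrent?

No

The three lines meet at one point iff the augmented coefficient matrix [aᵢ bᵢ cᵢ] has rank < 3, i.e. its determinant vanishes.
Here the determinant is 70.
Nonzero, so no common point exists.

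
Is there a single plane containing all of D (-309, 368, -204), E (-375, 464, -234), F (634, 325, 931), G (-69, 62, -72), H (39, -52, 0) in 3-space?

Yes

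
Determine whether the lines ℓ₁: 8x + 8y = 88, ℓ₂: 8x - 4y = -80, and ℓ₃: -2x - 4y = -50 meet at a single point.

Yes

Intersecting ℓ₁ and ℓ₂: solving the 2×2 system gives (x, y) = (-3, 14).
Substitute into ℓ₃: (-2)(-3) + (-4)(14) = -50.
This equals -50, so (-3, 14) lies on all three lines and they are concurrent.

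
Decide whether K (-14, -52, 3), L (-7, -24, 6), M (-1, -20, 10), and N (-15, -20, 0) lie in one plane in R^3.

Yes

A normal to the plane through K, L, M is n = KL × KM = (100, -10, -140).
The plane has equation n·P = -1300. For N: n·N = -1300.
Equal, so N lies in the plane and all four are coplanar.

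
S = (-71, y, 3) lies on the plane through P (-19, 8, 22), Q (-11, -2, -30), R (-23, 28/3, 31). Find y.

Coplanarity requires PQ · (PR × PS) = 0.
PQ = (8, -10, -52), PR = (-4, 4/3, 9); the triple product is linear in y with coefficient 136 and constant term 544.
Setting it to zero: y = -4.

-4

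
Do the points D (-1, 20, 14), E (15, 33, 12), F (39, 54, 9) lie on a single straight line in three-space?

No

DE = (16, 13, -2), DF = (40, 34, -5).
DE × DF = (3, 0, 24).
The cross product is nonzero, so the points do not lie on one line.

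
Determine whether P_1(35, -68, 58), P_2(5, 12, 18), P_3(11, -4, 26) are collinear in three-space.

P_1P_2 = (-30, 80, -40), P_1P_3 = (-24, 64, -32).
P_1P_2 × P_1P_3 = (0, 0, 0).
The cross product vanishes, so the three points are collinear.

Yes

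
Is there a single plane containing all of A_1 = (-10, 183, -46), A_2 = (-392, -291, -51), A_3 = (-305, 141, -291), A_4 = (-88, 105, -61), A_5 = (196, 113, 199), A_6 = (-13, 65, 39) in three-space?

The plane through A_1, A_2, A_3 has normal n = A_1A_2 × A_1A_3 = (115920, -92115, -123786) and equation n·P = -12322089.
Checking the remaining points: n·A_4 = -12322089, n·A_5 = -12322089, n·A_6 = -12322089.
All equal -12322089, so all 6 points lie in one plane.

Yes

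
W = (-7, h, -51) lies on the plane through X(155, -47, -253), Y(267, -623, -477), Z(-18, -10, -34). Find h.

A normal to the plane is n = XY × XZ = (-117856, 14224, -95504).
W lies in the plane iff n · XW = 0.
This gives (14224)h + (469392) = 0, so h = -33.

-33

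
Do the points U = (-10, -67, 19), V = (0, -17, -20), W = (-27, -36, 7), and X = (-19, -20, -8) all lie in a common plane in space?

Yes

A normal to the plane through U, V, W is n = UV × UW = (609, 783, 1160).
The plane has equation n·P = -36511. For X: n·X = -36511.
Equal, so X lies in the plane and all four are coplanar.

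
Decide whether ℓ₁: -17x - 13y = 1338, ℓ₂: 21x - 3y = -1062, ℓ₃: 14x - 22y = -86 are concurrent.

Intersecting ℓ₁ and ℓ₂: solving the 2×2 system gives (x, y) = (-55, -31).
Substitute into ℓ₃: (14)(-55) + (-22)(-31) = -88.
But ℓ₃ requires -86 ≠ -88, so the three lines have no common point.

No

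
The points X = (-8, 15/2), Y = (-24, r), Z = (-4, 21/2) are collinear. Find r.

-9/2

Collinearity: (Y − X) must be parallel to (Z − X) = (4, 3).
Cross-multiplying the components: (r − 15/2)·(4) = (-16)·(3).
Solving gives r = -9/2.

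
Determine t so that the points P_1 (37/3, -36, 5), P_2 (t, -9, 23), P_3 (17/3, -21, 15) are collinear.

Collinearity requires P_1P_2 × P_1P_3 = 0; each component is linear in t.
The y-component gives (-10)t + (10/3) = 0, so t = 1/3.
The remaining components then also vanish.

1/3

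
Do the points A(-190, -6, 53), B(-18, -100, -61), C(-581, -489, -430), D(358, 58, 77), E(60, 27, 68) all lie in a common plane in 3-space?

The plane through A, B, C has normal n = AB × AC = (-9660, 127650, -119830) and equation n·P = -5281490.
Checking the remaining points: n·D = -5281490, n·E = -5281490.
All equal -5281490, so all 5 points lie in one plane.

Yes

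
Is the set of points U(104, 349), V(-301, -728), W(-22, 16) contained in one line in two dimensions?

UV = (-405, -1077), UW = (-126, -333).
det[UV; UW] = (-405)(-333) − (-1077)(-126) = -837.
The determinant is nonzero, so they are not collinear.

No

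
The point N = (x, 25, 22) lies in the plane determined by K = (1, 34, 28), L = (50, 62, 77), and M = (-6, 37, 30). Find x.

22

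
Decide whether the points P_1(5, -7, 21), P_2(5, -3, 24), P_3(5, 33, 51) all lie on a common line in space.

Yes

P_1P_2 = (0, 4, 3), P_1P_3 = (0, 40, 30).
Each component of P_1P_3 is 10 times the corresponding component of P_1P_2, so P_1P_3 = 10·P_1P_2 and the points are collinear.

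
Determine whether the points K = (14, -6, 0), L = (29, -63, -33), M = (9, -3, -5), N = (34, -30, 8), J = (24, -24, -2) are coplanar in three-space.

The plane through K, L, M has normal n = KL × KM = (384, 240, -240) and equation n·P = 3936.
Checking the remaining points: n·N = 3936, n·J = 3936.
All equal 3936, so all 5 points lie in one plane.

Yes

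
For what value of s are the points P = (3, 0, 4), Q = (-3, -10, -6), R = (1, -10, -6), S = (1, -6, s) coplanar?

-2

Normal to plane PQR: n = (0, -40, 40); plane equation n·X = 160.
Requiring n·S = 160: (40)s + (240) = 160.
So s = -2.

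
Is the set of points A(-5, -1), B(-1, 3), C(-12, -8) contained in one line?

Yes

AB = (4, 4), AC = (-7, -7).
Twice the signed area of △ABC is (4)(-7) − (4)(-7) = 0.
The triangle is degenerate (zero area), so the points are collinear.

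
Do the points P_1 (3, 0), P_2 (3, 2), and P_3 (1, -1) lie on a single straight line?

P_1P_2 = (0, 2), P_1P_3 = (-2, -1).
If collinear, P_1P_3 would be a scalar multiple of P_1P_2. But (0)·(-1) ≠ (2)·(-2) (difference 4), so they are not parallel; the points are not collinear.

No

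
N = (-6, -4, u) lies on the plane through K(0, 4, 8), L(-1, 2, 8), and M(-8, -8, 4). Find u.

4

The plane through K, L, M has equation 8x − 4y − 4z = -48.
Substituting N: (-4)u + (-32) = -48, so u = 4.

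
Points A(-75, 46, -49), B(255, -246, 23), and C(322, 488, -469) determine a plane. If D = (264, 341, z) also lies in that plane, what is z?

The plane through A, B, C has equation 90816x + 167184y + 261784z = -11948152.
Substituting D: (261784)z + (80985168) = -11948152, so z = -355.

-355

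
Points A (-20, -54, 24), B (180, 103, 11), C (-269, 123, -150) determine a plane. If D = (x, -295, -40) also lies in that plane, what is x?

A normal to the plane is n = AB × AC = (-25017, 38037, 74493).
D lies in the plane iff n · AD = 0.
This gives (-25017)x + (-14434809) = 0, so x = -577.

-577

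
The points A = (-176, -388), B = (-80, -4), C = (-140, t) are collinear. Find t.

-244

Collinearity: (C − A) must be parallel to (B − A) = (96, 384).
Cross-multiplying the components: (t − (-388))·(96) = (36)·(384).
Solving gives t = -244.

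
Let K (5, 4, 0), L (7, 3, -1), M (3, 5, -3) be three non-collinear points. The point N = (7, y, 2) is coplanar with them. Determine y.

A normal to the plane is n = KL × KM = (4, 8, 0).
N lies in the plane iff n · KN = 0.
This gives (8)y + (-24) = 0, so y = 3.

3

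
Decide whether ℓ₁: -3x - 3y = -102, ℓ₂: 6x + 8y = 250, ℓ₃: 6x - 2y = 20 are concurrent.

Yes

Intersecting ℓ₁ and ℓ₂: solving the 2×2 system gives (x, y) = (11, 23).
Substitute into ℓ₃: (6)(11) + (-2)(23) = 20.
This equals 20, so (11, 23) lies on all three lines and they are concurrent.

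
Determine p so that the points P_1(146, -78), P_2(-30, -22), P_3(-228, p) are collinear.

41

The three points are collinear iff det[P_1P_2; P_1P_3] = 0.
This determinant is linear in p: (-176)p + (7216) = 0, so p = 41.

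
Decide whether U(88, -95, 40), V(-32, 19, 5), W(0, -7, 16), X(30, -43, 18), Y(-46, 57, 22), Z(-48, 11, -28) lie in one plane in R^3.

No

The plane through U, V, W has normal n = UV × UW = (344, 200, -528) and equation n·P = -9848.
Checking the remaining points: n·X = -7784, n·Y = -16040, n·Z = 472.
Since n·X = -7784 ≠ -9848, X is off the plane and the points are not all coplanar.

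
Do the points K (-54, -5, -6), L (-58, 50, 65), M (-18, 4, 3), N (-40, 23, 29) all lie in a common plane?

The four points are coplanar iff the 3×3 determinant with rows KL, KM, KN is zero.
Rows: (-4, 55, 71), (36, 9, 9), (14, 28, 35).
Expanding along the first row: (-4)(63) − (55)(1134) + (71)(882) = 0.
Zero determinant ⇒ coplanar.

Yes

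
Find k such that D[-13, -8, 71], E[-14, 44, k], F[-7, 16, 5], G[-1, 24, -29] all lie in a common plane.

-30

Normal to plane DFG: n = (-288, -192, -96); plane equation n·P = -1536.
Requiring n·E = -1536: (-96)k + (-4416) = -1536.
So k = -30.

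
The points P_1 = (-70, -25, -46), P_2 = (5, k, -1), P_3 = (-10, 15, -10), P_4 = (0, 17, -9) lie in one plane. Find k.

Normal to plane P_1P_3P_4: n = (-32, 300, -280); plane equation n·P = 7620.
Requiring n·P_2 = 7620: (300)k + (120) = 7620.
So k = 25.

25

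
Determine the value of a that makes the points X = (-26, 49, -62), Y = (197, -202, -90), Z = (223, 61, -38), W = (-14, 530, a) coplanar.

The points are coplanar iff XY · (XZ × XW) = 0.
Expanding, this is linear in a: (65175)a + (-1955250) = 0.
So a = 30.

30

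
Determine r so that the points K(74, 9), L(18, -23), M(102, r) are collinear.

25

The three points are collinear iff det[KL; KM] = 0.
This determinant is linear in r: (-56)r + (1400) = 0, so r = 25.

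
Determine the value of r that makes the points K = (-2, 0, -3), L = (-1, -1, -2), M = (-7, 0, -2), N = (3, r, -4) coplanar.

0

The points are coplanar iff KL · (KM × KN) = 0.
Expanding, this is linear in r: (-6)r + (0) = 0.
So r = 0.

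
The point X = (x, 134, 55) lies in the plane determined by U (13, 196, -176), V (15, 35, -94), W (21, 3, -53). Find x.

59

A normal to the plane is n = UV × UW = (-3977, 410, 902).
X lies in the plane iff n · UX = 0.
This gives (-3977)x + (234643) = 0, so x = 59.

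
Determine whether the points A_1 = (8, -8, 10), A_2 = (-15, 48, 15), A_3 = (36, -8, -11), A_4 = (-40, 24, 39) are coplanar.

Yes

With A_1 as base: A_1A_2 = (-23, 56, 5), A_1A_3 = (28, 0, -21), A_1A_4 = (-48, 32, 29).
A_1A_3 × A_1A_4 = (672, 196, 896).
A_1A_2 · (A_1A_3 × A_1A_4) = 0.
The scalar triple product vanishes, so the four points are coplanar.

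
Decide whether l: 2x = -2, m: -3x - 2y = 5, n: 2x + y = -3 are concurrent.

The three lines meet at one point iff the augmented coefficient matrix [aᵢ bᵢ cᵢ] has rank < 3, i.e. its determinant vanishes.
Here the determinant is 0.
It vanishes, so the lines are concurrent at (-1, -1).

Yes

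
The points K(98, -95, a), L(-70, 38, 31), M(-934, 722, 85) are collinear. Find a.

41/2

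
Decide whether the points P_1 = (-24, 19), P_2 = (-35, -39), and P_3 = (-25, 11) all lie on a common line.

No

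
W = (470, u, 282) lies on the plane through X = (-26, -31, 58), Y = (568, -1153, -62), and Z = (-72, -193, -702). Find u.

A normal to the plane is n = XY × XZ = (833280, 456960, -147840).
W lies in the plane iff n · XW = 0.
This gives (456960)u + (394356480) = 0, so u = -863.

-863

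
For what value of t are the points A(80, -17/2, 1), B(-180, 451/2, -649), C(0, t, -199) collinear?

127/2

Direction AB = (-260, 234, -650). From the x-coordinate of C, the parameter along the line is τ = (0 − 80)/(-260) = 4/13.
Then t = (-17/2) + 4/13·(234) = 127/2.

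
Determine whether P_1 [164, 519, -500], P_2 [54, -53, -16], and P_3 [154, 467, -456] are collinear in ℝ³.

Yes

P_1P_2 = (-110, -572, 484), P_1P_3 = (-10, -52, 44).
P_1P_2 × P_1P_3 = (0, 0, 0).
The cross product vanishes, so the three points are collinear.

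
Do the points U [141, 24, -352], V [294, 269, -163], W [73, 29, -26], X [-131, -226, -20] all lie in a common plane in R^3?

Yes

The four points are coplanar iff the 3×3 determinant with rows UV, UW, UX is zero.
Rows: (153, 245, 189), (-68, 5, 326), (-272, -250, 332).
Expanding along the first row: (153)(83160) − (245)(66096) + (189)(18360) = 0.
Zero determinant ⇒ coplanar.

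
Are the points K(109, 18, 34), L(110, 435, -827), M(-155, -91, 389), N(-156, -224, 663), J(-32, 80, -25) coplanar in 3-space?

No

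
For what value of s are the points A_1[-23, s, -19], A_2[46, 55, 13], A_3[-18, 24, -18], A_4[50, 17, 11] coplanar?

The points are coplanar iff A_1A_2 · (A_1A_3 × A_1A_4) = 0.
Expanding, this is linear in s: (252)s + (-9072) = 0.
So s = 36.

36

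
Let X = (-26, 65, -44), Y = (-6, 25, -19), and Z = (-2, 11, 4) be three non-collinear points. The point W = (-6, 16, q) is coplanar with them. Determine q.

8

Coplanarity requires XY · (XZ × XW) = 0.
XY = (20, -40, 25), XZ = (24, -54, 48); the triple product is linear in q with coefficient -120 and constant term 960.
Setting it to zero: q = 8.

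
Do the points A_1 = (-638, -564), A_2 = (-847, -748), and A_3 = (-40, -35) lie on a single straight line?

A_1A_2 = (-209, -184), A_1A_3 = (598, 529).
Twice the signed area of △A_1A_2A_3 is (-209)(529) − (-184)(598) = -529.
The area is nonzero, so the three points are not collinear.

No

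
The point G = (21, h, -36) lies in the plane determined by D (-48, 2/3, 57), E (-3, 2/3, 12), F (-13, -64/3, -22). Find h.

Coplanarity requires DE · (DF × DG) = 0.
DE = (45, 0, -45), DF = (35, -22, -79); the triple product is linear in h with coefficient 1980 and constant term 22440.
Setting it to zero: h = -34/3.

-34/3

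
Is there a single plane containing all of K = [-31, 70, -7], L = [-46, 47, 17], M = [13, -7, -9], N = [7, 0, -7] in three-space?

A normal to the plane through K, L, M is n = KL × KM = (1894, 1026, 2167).
The plane has equation n·P = -2063. For N: n·N = -1911.
-1911 ≠ -2063, so N is off the plane.

No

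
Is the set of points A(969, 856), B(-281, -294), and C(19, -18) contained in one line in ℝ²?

AB = (-1250, -1150), AC = (-950, -874).
Checking proportionality: AC = 19/25·AB, so the vectors are parallel and the points are collinear.

Yes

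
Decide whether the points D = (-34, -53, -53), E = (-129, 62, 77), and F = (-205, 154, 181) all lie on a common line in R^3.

DE = (-95, 115, 130), DF = (-171, 207, 234).
Each component of DF is 9/5 times the corresponding component of DE, so DF = 9/5·DE and the points are collinear.

Yes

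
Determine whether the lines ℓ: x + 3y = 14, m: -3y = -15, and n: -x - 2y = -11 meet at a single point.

No

Lines aᵢx + bᵢy = cᵢ with pairwise distinct directions are concurrent exactly when det[aᵢ bᵢ cᵢ] = 0.
Here the determinant is 6.
Nonzero, so no common point exists.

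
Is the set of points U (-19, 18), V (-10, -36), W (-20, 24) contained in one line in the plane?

UV = (9, -54), UW = (-1, 6).
det[UV; UW] = (9)(6) − (-54)(-1) = 0.
The determinant is zero, so the points are collinear.

Yes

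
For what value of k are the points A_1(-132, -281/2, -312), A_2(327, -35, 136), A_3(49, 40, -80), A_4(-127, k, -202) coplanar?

249/2

The points are coplanar iff A_1A_2 · (A_1A_3 × A_1A_4) = 0.
Expanding, this is linear in k: (-25400)k + (3162300) = 0.
So k = 249/2.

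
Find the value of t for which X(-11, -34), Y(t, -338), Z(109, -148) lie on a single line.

Collinearity: (Y − X) must be parallel to (Z − X) = (120, -114).
Cross-multiplying the components: (t − (-11))·(-114) = (-304)·(120).
Solving gives t = 309.

309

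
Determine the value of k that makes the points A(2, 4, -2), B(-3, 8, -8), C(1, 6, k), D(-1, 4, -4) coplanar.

Coplanarity ⇔ det[AB; AC; AD] = 0.
Expanding, this is linear in k: (-12)k + (-48) = 0.
So k = -4.

-4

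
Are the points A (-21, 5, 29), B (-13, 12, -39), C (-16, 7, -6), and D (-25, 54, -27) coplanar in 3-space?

No

A normal to the plane through A, B, C is n = AB × AC = (-109, -60, -19).
The plane has equation n·P = 1438. For D: n·D = -2.
-2 ≠ 1438, so D is off the plane.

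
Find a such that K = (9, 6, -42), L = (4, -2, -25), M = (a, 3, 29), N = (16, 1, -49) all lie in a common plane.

Coplanarity ⇔ det[KL; KM; KN] = 0.
Expanding, this is linear in a: (-141)a + (-4230) = 0.
So a = -30.

-30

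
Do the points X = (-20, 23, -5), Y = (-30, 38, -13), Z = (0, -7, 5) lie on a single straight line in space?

No

XY = (-10, 15, -8), XZ = (20, -30, 10).
Comparing components 2 and 3: (15)(10) − (-8)(-30) = -90 ≠ 0, so XY and XZ are not parallel and the points are not collinear.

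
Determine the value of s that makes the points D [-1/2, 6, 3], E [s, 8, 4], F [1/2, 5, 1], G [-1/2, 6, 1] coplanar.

Normal to plane DFG: n = (2, 2, 0); plane equation n·P = 11.
Requiring n·E = 11: (2)s + (16) = 11.
So s = -5/2.

-5/2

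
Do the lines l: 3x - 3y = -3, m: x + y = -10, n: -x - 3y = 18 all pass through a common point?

Lines aᵢx + bᵢy = cᵢ with pairwise distinct directions are concurrent exactly when det[aᵢ bᵢ cᵢ] = 0.
Here the determinant is -6.
Nonzero, so no common point exists.

No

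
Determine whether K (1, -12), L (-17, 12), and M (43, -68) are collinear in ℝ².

KL = (-18, 24), KM = (42, -56).
Checking proportionality: KM = -7/3·KL, so the vectors are parallel and the points are collinear.

Yes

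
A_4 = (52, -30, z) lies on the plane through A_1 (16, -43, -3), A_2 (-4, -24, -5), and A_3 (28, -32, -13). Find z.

-23

A normal to the plane is n = A_1A_2 × A_1A_3 = (-168, -224, -448).
A_4 lies in the plane iff n · A_1A_4 = 0.
This gives (-448)z + (-10304) = 0, so z = -23.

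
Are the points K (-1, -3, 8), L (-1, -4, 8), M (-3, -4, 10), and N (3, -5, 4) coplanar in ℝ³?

A normal to the plane through K, L, M is n = KL × KM = (-2, 0, -2).
The plane has equation n·P = -14. For N: n·N = -14.
Equal, so N lies in the plane and all four are coplanar.

Yes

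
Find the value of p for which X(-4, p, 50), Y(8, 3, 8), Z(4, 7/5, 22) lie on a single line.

Direction YZ = (-4, -8/5, 14). From the x-coordinate of X, the parameter along the line is τ = (-4 − 8)/(-4) = 3.
Then p = 3 + 3·(-8/5) = -9/5.

-9/5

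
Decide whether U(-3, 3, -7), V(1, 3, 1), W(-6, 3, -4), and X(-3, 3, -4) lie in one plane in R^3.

With U as base: UV = (4, 0, 8), UW = (-3, 0, 3), UX = (0, 0, 3).
UW × UX = (0, 9, 0).
UV · (UW × UX) = 0.
The scalar triple product vanishes, so the four points are coplanar.

Yes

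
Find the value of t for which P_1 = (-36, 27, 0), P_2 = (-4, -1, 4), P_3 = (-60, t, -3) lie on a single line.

48

Direction P_1P_2 = (32, -28, 4). From the x-coordinate of P_3, the parameter along the line is τ = (-60 − (-36))/32 = -3/4.
Then t = 27 + (-3/4)·(-28) = 48.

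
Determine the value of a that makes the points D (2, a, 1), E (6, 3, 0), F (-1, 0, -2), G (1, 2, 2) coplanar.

2

Coplanarity ⇔ det[DE; DF; DG] = 0.
Expanding, this is linear in a: (-24)a + (48) = 0.
So a = 2.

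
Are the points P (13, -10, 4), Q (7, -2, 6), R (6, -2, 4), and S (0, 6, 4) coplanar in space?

No

A normal to the plane through P, Q, R is n = PQ × PR = (-16, -14, 8).
The plane has equation n·X = -36. For S: n·S = -52.
-52 ≠ -36, so S is off the plane.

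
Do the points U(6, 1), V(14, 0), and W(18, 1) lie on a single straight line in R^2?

UV = (8, -1), UW = (12, 0).
If collinear, UW would be a scalar multiple of UV. But (8)·(0) ≠ (-1)·(12) (difference 12), so they are not parallel; the points are not collinear.

No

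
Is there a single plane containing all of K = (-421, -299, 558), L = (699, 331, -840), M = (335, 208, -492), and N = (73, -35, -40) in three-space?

A normal to the plane through K, L, M is n = KL × KM = (47286, 119112, 91560).
The plane has equation n·P = -4431414. For N: n·N = -4379442.
-4379442 ≠ -4431414, so N is off the plane.

No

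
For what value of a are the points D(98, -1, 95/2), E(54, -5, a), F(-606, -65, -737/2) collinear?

43/2

Collinearity requires DE × DF = 0; each component is linear in a.
The x-component gives (64)a + (-1376) = 0, so a = 43/2.
The remaining components then also vanish.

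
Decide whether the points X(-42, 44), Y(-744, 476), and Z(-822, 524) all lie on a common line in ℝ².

Yes

XY = (-702, 432), XZ = (-780, 480).
det[XY; XZ] = (-702)(480) − (432)(-780) = 0.
The determinant is zero, so the points are collinear.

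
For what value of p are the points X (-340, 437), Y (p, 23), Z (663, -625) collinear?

Collinearity: (Y − X) must be parallel to (Z − X) = (1003, -1062).
Cross-multiplying the components: (p − (-340))·(-1062) = (-414)·(1003).
Solving gives p = 51.

51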